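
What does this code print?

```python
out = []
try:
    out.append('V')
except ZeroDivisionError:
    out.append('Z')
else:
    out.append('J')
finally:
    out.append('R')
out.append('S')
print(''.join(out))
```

Execution trace: 'V' (try body, no exception) → 'J' (else) → 'R' (finally) → 'S' (after the try/except). Output: VJRS

Answer: VJRS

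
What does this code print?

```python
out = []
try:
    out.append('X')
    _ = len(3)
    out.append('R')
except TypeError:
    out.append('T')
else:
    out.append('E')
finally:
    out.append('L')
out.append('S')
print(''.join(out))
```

Execution trace: 'X' (try body) → 'T' (except TypeError) → 'L' (finally) → 'S' (after the try/except). Output: XTLS

Answer: XTLS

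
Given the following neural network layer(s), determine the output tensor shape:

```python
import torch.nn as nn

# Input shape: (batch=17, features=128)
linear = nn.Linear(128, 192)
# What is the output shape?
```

Input: (17, 128) -> Output: (17, 192)

Answer: (17, 192)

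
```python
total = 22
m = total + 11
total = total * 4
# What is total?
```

Trace:
`total = 22` → total = 22
`m = total + 11` → m = 33
`total = total * 4` → total = 88
So total = 88

Answer: 88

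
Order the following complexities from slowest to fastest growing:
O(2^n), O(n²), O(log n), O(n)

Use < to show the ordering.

Ordered by growth rate: O(log n) < O(n) < O(n²) < O(2^n)

Answer: O(log n) < O(n) < O(n²) < O(2^n)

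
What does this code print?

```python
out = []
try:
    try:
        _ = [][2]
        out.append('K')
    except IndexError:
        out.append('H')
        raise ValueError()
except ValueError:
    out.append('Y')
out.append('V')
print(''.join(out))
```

Execution trace: 'H' (except IndexError) → 'Y' (outer except ValueError) → 'V' (after the try/except). Output: HYV

Answer: HYV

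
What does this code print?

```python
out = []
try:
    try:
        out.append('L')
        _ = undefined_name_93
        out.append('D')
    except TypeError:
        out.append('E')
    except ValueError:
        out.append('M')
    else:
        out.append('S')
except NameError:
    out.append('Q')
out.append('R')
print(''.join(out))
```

Execution trace: 'L' (try body) → 'Q' (outer except NameError) → 'R' (after the try/except). Output: LQR

Answer: LQR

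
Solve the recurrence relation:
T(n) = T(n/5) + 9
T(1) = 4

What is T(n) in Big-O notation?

Each step divides n by 5 and adds 9. After log_5(n) steps we reach T(1)=4. So T(n) = 9·log_5(n) + 4 = O(log n).

Answer: O(log n)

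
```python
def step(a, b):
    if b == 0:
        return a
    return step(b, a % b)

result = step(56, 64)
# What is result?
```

step(56, 64) -> step(64, 56) -> step(56, 8) -> step(8, 0) -> 8

Answer: 8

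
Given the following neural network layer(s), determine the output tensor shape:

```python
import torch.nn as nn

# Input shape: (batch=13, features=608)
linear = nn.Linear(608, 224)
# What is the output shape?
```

Input: (13, 608) -> Output: (13, 224)

Answer: (13, 224)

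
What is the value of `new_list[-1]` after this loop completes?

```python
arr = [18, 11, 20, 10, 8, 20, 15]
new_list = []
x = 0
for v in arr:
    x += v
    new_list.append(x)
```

Cumulative sum ends at 102
`new_list` takes the values: [] → [18] → [18, 29] → [18, 29, 49] → [18, 29, 49, 59] → [18, 29, 49, 59, 67] → [18, 29, 49, 59, 67, 87] → [18, 29, 49, 59, 67, 87, 102]
So `new_list[-1]` = 102

Answer: 102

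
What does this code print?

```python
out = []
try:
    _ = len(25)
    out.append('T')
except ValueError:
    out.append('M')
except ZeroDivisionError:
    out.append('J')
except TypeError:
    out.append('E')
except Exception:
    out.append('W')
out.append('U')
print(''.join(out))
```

Execution trace: 'E' (except TypeError) → 'U' (after the try/except). Output: EU

Answer: EU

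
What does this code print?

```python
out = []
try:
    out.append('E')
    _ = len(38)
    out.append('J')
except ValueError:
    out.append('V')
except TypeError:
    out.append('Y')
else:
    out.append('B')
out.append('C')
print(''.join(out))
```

Execution trace: 'E' (try body) → 'Y' (except TypeError) → 'C' (after the try/except). Output: EYC

Answer: EYC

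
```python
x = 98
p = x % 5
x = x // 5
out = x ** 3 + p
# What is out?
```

Trace:
`x = 98` → x = 98
`p = x % 5` → p = 3
`x = x // 5` → x = 19
`out = x ** 3 + p` → out = 6862
So out = 6862

Answer: 6862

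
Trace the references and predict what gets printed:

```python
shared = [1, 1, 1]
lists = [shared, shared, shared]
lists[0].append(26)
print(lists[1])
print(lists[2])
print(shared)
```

Key concept: list of same reference.
Step by step:
`shared = [1, 1, 1]` → shared = [1, 1, 1]
`lists = [shared, shared, shared]` → lists = [[1, 1, 1], [1, 1, 1], [1, 1, 1]]
`lists[0].append(26)` → shared = [1, 1, 1, 26]; lists = [[1, 1, 1, 26], [1, 1, 1, 26], [1, 1, 1, 26]]
`print(lists[1])` → prints [1, 1, 1, 26]
`print(lists[2])` → prints [1, 1, 1, 26]
`print(shared)` → prints [1, 1, 1, 26]

Answer:
[1, 1, 1, 26]
[1, 1, 1, 26]
[1, 1, 1, 26]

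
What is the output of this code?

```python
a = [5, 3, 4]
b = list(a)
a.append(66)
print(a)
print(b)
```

Key concept: list() constructor creates copy.
Step by step:
`a = [5, 3, 4]` → a = [5, 3, 4]
`b = list(a)` → b = [5, 3, 4]
`a.append(66)` → a = [5, 3, 4, 66]
`print(a)` → prints [5, 3, 4, 66]
`print(b)` → prints [5, 3, 4]

Answer:
[5, 3, 4, 66]
[5, 3, 4]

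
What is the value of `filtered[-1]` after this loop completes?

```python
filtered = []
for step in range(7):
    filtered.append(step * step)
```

Last element of squares 0 to 6
`filtered` takes the values: [] → [0] → [0, 1] → [0, 1, 4] → [0, 1, 4, 9] → [0, 1, 4, 9, 16] → [0, 1, 4, 9, 16, 25] → [0, 1, 4, 9, 16, 25, 36]
So `filtered[-1]` = 36

Answer: 36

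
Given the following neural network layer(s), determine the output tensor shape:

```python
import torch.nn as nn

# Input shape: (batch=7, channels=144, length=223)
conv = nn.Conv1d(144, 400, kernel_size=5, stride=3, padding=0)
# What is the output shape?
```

Input: (7, 144, 223) -> Output: (7, 400, 73)

Answer: (7, 400, 73)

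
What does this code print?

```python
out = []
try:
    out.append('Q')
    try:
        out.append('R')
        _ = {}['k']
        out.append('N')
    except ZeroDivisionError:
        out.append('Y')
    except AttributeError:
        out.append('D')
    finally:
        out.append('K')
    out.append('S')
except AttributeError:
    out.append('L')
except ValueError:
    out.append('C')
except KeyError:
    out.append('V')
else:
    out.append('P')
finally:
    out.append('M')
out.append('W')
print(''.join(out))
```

Execution trace: 'Q' (try body) → 'R' (inner try body) → 'K' (inner finally) → 'V' (except KeyError) → 'M' (finally) → 'W' (after the try/except). Output: QRKVMW

Answer: QRKVMW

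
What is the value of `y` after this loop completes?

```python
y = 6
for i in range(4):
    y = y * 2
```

Multiply by 2, 4 times: 6 * 2^4 = 96
`y` takes the values: 6 → 12 → 24 → 48 → 96

Answer: 96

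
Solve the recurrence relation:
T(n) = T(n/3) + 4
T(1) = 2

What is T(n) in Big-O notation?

Each step divides n by 3 and adds 4. After log_3(n) steps we reach T(1)=2. So T(n) = 4·log_3(n) + 2 = O(log n).

Answer: O(log n)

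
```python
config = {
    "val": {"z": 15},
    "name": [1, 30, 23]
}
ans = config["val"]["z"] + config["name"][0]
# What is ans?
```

Trace:
`config = { ...` → config = {'val': {'z': 15}, 'name': [1, 30, 23]}
`ans = config["val"]["z"] + config["name"][0]` → ans = 16
So ans = 16

Answer: 16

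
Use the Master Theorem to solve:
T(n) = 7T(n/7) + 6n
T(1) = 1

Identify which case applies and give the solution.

a=7, b=7, f(n)=6n. log_7(7) = 1. Since c=1 = 1, Case 2 applies: T(n) = Θ(n^log_b(a) · log n) = O(n log n).

Answer: O(n log n) - Case 2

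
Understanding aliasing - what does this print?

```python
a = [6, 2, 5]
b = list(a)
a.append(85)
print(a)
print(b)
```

Key concept: list() constructor creates copy.
Step by step:
`a = [6, 2, 5]` → a = [6, 2, 5]
`b = list(a)` → b = [6, 2, 5]
`a.append(85)` → a = [6, 2, 5, 85]
`print(a)` → prints [6, 2, 5, 85]
`print(b)` → prints [6, 2, 5]

Answer:
[6, 2, 5, 85]
[6, 2, 5]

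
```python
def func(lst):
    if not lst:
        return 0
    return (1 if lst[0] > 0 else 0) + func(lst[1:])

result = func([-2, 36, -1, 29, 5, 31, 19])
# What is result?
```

Count of positive elements in [-2, 36, -1, 29, 5, 31, 19] = 5

Answer: 5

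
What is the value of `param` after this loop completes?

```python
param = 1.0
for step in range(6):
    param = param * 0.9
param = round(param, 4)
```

Exponential decay: 1.0 * 0.9^6
`param` takes the values: 1.0 → 0.9 → 0.81 → 0.729 → 0.6561 → 0.59049 → 0.531441 → 0.5314

Answer: 0.5314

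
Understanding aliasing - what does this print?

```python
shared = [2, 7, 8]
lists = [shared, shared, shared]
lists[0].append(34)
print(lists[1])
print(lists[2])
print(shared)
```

Key concept: list of same reference.
Step by step:
`shared = [2, 7, 8]` → shared = [2, 7, 8]
`lists = [shared, shared, shared]` → lists = [[2, 7, 8], [2, 7, 8], [2, 7, 8]]
`lists[0].append(34)` → shared = [2, 7, 8, 34]; lists = [[2, 7, 8, 34], [2, 7, 8, 34], [2, 7, 8, 34]]
`print(lists[1])` → prints [2, 7, 8, 34]
`print(lists[2])` → prints [2, 7, 8, 34]
`print(shared)` → prints [2, 7, 8, 34]

Answer:
[2, 7, 8, 34]
[2, 7, 8, 34]
[2, 7, 8, 34]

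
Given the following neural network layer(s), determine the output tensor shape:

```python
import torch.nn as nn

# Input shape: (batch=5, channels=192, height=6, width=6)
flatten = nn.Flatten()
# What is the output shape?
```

Input: (5, 192, 6, 6) -> Output: (5, 6912)

Answer: (5, 6912)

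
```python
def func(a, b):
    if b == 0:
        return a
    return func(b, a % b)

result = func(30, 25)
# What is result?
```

func(30, 25) -> func(25, 5) -> func(5, 0) -> 5

Answer: 5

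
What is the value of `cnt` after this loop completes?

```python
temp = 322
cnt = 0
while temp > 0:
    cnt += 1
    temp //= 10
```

Count digits by repeated division by 10
`cnt` takes the values: 0 → 1 → 2 → 3

Answer: 3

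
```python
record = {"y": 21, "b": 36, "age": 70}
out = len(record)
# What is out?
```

Trace:
`record = {"y": 21, "b": 36, "age": 70}` → record = {'y': 21, 'b': 36, 'age': 70}
`out = len(record)` → out = 3
So out = 3

Answer: 3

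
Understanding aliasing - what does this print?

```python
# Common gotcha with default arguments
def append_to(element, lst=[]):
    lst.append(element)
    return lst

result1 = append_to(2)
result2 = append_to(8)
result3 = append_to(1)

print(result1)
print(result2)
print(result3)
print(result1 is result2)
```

Key concept: mutable default argument gotcha.
Step by step:
`result1 = append_to(2)` → result1 = [2]
`result2 = append_to(8)` → result1 = [2, 8] (same object as result2); result2 = [2, 8] (same object as result1)
`result3 = append_to(1)` → result1 = [2, 8, 1] (same object as result2, result3); result2 = [2, 8, 1] (same object as result1, result3); result3 = [2, 8, 1] (same object as result1, result2)
`print(result1)` → prints [2, 8, 1]
`print(result2)` → prints [2, 8, 1]
`print(result3)` → prints [2, 8, 1]
`print(result1 is result2)` → prints True

Answer:
[2, 8, 1]
[2, 8, 1]
[2, 8, 1]
True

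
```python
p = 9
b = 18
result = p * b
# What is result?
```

Trace:
`p = 9` → p = 9
`b = 18` → b = 18
`result = p * b` → result = 162
So result = 162

Answer: 162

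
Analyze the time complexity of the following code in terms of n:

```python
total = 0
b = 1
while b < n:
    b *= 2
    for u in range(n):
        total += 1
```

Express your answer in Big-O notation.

Each loop level contributes: log n × n. Multiplying the contributions gives O(n log n).

Answer: O(n log n)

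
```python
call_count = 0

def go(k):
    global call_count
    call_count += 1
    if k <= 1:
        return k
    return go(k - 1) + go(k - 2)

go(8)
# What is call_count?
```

Calls(k) = 1 + Calls(k-1) + Calls(k-2); Calls(0)=Calls(1)=1. For k=8 this gives 67.

Answer: 67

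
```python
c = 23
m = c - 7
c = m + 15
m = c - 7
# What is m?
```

Trace:
`c = 23` → c = 23
`m = c - 7` → m = 16
`c = m + 15` → c = 31
`m = c - 7` → m = 24
So m = 24

Answer: 24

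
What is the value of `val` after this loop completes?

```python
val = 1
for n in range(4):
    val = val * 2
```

Multiply by 2, 4 times: 1 * 2^4 = 16
`val` takes the values: 1 → 2 → 4 → 8 → 16

Answer: 16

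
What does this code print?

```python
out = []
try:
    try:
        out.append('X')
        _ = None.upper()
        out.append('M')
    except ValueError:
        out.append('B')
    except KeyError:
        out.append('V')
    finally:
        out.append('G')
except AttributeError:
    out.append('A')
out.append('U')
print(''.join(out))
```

Execution trace: 'X' (inner try body) → 'G' (inner finally) → 'A' (outer except AttributeError) → 'U' (after the try/except). Output: XGAU

Answer: XGAU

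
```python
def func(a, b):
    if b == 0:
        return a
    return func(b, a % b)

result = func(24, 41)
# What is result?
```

func(24, 41) -> func(41, 24) -> func(24, 17) -> func(17, 7) -> func(7, 3) -> func(3, 1) -> func(1, 0) -> 1

Answer: 1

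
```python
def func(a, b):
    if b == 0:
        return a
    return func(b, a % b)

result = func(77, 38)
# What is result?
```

func(77, 38) -> func(38, 1) -> func(1, 0) -> 1

Answer: 1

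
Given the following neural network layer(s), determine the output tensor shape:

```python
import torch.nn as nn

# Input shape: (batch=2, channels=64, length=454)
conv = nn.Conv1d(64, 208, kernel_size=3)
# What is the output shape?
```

Input: (2, 64, 454) -> Output: (2, 208, 452)

Answer: (2, 208, 452)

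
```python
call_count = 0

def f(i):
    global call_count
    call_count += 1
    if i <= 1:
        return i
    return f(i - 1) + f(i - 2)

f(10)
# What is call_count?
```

Calls(i) = 1 + Calls(i-1) + Calls(i-2); Calls(0)=Calls(1)=1. For i=10 this gives 177.

Answer: 177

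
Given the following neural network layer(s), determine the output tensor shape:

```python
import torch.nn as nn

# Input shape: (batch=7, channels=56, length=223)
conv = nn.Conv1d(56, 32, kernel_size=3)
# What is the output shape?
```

Input: (7, 56, 223) -> Output: (7, 32, 221)

Answer: (7, 32, 221)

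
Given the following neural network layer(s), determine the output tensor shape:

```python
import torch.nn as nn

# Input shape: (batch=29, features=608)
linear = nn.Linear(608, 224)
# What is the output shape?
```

Input: (29, 608) -> Output: (29, 224)

Answer: (29, 224)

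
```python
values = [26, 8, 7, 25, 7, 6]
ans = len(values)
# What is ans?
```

Trace:
`values = [26, 8, 7, 25, 7, 6]` → values = [26, 8, 7, 25, 7, 6]
`ans = len(values)` → ans = 6
So ans = 6

Answer: 6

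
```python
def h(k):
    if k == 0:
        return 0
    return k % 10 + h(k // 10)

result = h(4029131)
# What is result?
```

Sum of digits of 4029131: 1 + 3 + 1 + 9 + 2 + 0 + 4 = 20

Answer: 20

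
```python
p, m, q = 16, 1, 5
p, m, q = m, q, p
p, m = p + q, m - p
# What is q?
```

Trace:
`p, m, q = 16, 1, 5` → p = 16; m = 1; q = 5
`p, m, q = m, q, p` → p = 1; m = 5; q = 16
`p, m = p + q, m - p` → p = 17; m = 4
So q = 16

Answer: 16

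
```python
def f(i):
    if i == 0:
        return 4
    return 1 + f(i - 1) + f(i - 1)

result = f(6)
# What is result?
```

f(i) = 1 + 2·f(i-1), f(0)=4. Closed form: (4+1)·2^6 - 1 = 319.

Answer: 319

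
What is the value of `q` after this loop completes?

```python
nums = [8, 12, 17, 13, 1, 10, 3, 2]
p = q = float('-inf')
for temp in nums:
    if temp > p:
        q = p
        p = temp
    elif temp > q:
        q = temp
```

Second largest (with repeats) in [8, 12, 17, 13, 1, 10, 3, 2]
`q` takes the values: -inf → 8 → 12 → 13

Answer: 13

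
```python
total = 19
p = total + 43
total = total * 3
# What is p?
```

Trace:
`total = 19` → total = 19
`p = total + 43` → p = 62
`total = total * 3` → total = 57
So p = 62

Answer: 62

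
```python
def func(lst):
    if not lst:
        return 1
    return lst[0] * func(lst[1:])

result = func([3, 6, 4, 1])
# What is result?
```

Product over [3, 6, 4, 1] = 3 * 6 * 4 * 1 = 72

Answer: 72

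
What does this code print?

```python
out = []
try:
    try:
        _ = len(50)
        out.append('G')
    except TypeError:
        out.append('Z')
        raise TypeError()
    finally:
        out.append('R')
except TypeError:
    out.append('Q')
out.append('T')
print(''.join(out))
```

Execution trace: 'Z' (except TypeError) → 'R' (finally) → 'Q' (outer except TypeError) → 'T' (after the try/except). Output: ZRQT

Answer: ZRQT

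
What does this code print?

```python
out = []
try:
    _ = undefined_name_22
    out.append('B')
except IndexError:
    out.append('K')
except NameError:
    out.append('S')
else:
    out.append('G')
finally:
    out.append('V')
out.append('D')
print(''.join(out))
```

Execution trace: 'S' (except NameError) → 'V' (finally) → 'D' (after the try/except). Output: SVD

Answer: SVD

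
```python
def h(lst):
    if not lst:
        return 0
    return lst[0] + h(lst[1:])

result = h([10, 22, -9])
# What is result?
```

10 + 22 + (-9) + 0 = 23

Answer: 23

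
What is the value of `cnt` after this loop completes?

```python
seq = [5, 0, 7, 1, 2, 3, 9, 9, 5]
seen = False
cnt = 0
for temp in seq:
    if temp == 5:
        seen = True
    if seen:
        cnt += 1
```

Count elements after first 5 in [5, 0, 7, 1, 2, 3, 9, 9, 5]
`cnt` takes the values: 0 → 1 → 2 → 3 → 4 → 5 → 6 → 7 → 8 → 9

Answer: 9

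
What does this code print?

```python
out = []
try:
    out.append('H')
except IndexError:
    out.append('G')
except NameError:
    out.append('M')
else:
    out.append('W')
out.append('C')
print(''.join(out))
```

Execution trace: 'H' (try body, no exception) → 'W' (else) → 'C' (after the try/except). Output: HWC

Answer: HWC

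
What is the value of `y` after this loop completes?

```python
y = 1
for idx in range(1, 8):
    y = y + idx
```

Start at 1, add 1 through 7
`y` takes the values: 1 → 2 → 4 → 7 → 11 → 16 → 22 → 29

Answer: 29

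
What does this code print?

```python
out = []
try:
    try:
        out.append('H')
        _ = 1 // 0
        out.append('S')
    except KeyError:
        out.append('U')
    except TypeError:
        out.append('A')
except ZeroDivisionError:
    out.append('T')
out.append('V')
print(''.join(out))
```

Execution trace: 'H' (try body) → 'T' (outer except ZeroDivisionError) → 'V' (after the try/except). Output: HTV

Answer: HTV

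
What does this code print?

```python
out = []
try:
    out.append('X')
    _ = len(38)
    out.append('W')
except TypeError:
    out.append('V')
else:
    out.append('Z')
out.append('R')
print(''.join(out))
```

Execution trace: 'X' (try body) → 'V' (except TypeError) → 'R' (after the try/except). Output: XVR

Answer: XVR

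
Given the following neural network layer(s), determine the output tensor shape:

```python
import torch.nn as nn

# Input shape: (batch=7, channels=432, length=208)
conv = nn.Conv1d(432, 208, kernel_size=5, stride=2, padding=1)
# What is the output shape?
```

Input: (7, 432, 208) -> Output: (7, 208, 103)

Answer: (7, 208, 103)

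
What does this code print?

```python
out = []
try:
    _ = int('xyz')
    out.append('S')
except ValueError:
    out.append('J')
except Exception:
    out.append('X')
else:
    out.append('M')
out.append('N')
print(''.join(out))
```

Execution trace: 'J' (except ValueError) → 'N' (after the try/except). Output: JN

Answer: JN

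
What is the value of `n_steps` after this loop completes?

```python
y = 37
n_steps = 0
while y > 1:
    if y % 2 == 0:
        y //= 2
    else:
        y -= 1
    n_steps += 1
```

Steps to reduce 37 to 1
`n_steps` takes the values: 0 → 1 → 2 → 3 → 4 → 5 → 6 → 7

Answer: 7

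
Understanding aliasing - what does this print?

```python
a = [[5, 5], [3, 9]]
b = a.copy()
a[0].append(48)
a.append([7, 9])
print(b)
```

Key concept: shallow copy with nested lists.
Step by step:
`a = [[5, 5], [3, 9]]` → a = [[5, 5], [3, 9]]
`b = a.copy()` → b = [[5, 5], [3, 9]]
`a[0].append(48)` → a = [[5, 5, 48], [3, 9]]; b = [[5, 5, 48], [3, 9]]
`a.append([7, 9])` → a = [[5, 5, 48], [3, 9], [7, 9]]
`print(b)` → prints [[5, 5, 48], [3, 9]]

Answer: [[5, 5, 48], [3, 9]]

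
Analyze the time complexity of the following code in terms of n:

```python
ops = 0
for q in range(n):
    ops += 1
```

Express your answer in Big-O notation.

Each loop level contributes: n. Multiplying the contributions gives O(n).

Answer: O(n)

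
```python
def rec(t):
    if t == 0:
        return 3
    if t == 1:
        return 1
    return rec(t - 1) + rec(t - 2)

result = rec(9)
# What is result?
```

Build up from base cases: rec(0)=3, rec(1)=1, rec(2)=4, rec(3)=5, rec(4)=9, rec(5)=14, rec(6)=23, ..., rec(9)=97

Answer: 97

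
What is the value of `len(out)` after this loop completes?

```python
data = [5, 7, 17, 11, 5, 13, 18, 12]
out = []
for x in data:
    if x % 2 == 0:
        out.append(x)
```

Count even numbers in [5, 7, 17, 11, 5, 13, 18, 12]
`out` takes the values: [] → [18] → [18, 12]
So `len(out)` = 2

Answer: 2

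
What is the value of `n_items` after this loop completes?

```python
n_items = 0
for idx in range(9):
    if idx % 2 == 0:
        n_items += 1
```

Count numbers divisible by 2 in range(9)
`n_items` takes the values: 0 → 1 → 2 → 3 → 4 → 5

Answer: 5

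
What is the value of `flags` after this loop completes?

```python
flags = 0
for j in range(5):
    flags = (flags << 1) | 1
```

Build 5 consecutive 1-bits: 0b11111
`flags` takes the values: 0 → 1 → 3 → 7 → 15 → 31

Answer: 31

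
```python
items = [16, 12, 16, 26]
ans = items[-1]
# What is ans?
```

Trace:
`items = [16, 12, 16, 26]` → items = [16, 12, 16, 26]
`ans = items[-1]` → ans = 26
So ans = 26

Answer: 26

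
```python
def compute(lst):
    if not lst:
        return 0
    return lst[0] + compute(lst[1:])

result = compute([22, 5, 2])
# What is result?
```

22 + 5 + 2 + 0 = 29

Answer: 29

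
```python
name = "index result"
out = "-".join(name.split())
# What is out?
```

Trace:
`name = "index result"` → name = 'index result'
`out = "-".join(name.split())` → out = 'index-result'
So out = 'index-result'

Answer: 'index-result'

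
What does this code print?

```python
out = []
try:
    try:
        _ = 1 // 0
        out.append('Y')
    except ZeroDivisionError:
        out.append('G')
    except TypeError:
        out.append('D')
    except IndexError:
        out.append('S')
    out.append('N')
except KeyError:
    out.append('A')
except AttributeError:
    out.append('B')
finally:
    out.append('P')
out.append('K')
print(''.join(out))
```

Execution trace: 'G' (inner except ZeroDivisionError) → 'N' (try body, no exception) → 'P' (finally) → 'K' (after the try/except). Output: GNPK

Answer: GNPK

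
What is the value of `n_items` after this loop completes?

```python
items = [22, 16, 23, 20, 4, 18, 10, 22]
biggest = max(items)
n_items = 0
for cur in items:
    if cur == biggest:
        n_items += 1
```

Count of max value 23 in [22, 16, 23, 20, 4, 18, 10, 22]
`n_items` takes the values: 0 → 1

Answer: 1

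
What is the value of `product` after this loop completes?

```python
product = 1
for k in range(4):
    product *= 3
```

3^4 = 81
`product` takes the values: 1 → 3 → 9 → 27 → 81

Answer: 81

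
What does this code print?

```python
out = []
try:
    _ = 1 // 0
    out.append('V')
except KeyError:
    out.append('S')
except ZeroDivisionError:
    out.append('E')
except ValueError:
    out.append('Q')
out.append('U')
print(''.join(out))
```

Execution trace: 'E' (except ZeroDivisionError) → 'U' (after the try/except). Output: EU

Answer: EU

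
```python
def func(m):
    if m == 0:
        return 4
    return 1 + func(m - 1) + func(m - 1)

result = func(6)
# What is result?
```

func(m) = 1 + 2·func(m-1), func(0)=4. Closed form: (4+1)·2^6 - 1 = 319.

Answer: 319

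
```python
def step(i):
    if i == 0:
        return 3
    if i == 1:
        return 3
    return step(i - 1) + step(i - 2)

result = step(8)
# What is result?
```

Build up from base cases: step(0)=3, step(1)=3, step(2)=6, step(3)=9, step(4)=15, step(5)=24, step(6)=39, ..., step(8)=102

Answer: 102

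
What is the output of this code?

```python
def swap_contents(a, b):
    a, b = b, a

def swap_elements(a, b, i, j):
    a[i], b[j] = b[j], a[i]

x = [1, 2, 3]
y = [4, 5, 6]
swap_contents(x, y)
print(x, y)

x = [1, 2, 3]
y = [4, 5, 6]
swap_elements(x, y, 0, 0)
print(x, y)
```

Key concept: parameter rebinding vs mutation.
Step by step:
`x = [1, 2, 3]` → x = [1, 2, 3]
`y = [4, 5, 6]` → y = [4, 5, 6]
`swap_contents(x, y)` → no visible change to tracked variables
`print(x, y)` → prints [1, 2, 3] [4, 5, 6]
`x = [1, 2, 3]` → x = [1, 2, 3]
`y = [4, 5, 6]` → y = [4, 5, 6]
`swap_elements(x, y, 0, 0)` → x = [4, 2, 3]; y = [1, 5, 6]
`print(x, y)` → prints [4, 2, 3] [1, 5, 6]

Answer:
[1, 2, 3] [4, 5, 6]
[4, 2, 3] [1, 5, 6]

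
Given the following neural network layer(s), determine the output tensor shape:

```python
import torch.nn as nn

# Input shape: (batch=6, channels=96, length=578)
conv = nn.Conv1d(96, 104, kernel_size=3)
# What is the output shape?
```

Input: (6, 96, 578) -> Output: (6, 104, 576)

Answer: (6, 104, 576)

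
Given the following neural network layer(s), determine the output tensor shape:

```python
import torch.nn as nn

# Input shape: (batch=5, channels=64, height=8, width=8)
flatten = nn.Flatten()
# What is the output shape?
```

Input: (5, 64, 8, 8) -> Output: (5, 4096)

Answer: (5, 4096)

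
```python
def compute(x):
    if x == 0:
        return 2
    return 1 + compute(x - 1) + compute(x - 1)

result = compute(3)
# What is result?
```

compute(x) = 1 + 2·compute(x-1), compute(0)=2. Closed form: (2+1)·2^3 - 1 = 23.

Answer: 23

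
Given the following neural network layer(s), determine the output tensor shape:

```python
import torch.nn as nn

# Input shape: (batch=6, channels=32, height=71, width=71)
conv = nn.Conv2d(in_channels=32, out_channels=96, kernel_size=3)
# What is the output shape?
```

Input: (6, 32, 71, 71) -> Output: (6, 96, 69, 69)

Answer: (6, 96, 69, 69)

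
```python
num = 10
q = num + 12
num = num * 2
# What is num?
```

Trace:
`num = 10` → num = 10
`q = num + 12` → q = 22
`num = num * 2` → num = 20
So num = 20

Answer: 20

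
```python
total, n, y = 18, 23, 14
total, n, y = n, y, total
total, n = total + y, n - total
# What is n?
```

Trace:
`total, n, y = 18, 23, 14` → total = 18; n = 23; y = 14
`total, n, y = n, y, total` → total = 23; n = 14; y = 18
`total, n = total + y, n - total` → total = 41; n = -9
So n = -9

Answer: -9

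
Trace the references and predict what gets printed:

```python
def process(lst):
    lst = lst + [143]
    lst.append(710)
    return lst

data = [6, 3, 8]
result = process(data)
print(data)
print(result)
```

Key concept: rebinding parameter vs mutation.
Step by step:
`data = [6, 3, 8]` → data = [6, 3, 8]
`result = process(data)` → result = [6, 3, 8, 143, 710]
`print(data)` → prints [6, 3, 8]
`print(result)` → prints [6, 3, 8, 143, 710]

Answer:
[6, 3, 8]
[6, 3, 8, 143, 710]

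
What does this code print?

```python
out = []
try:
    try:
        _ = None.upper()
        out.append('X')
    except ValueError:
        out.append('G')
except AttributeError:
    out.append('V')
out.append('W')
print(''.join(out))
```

Execution trace: 'V' (outer except AttributeError) → 'W' (after the try/except). Output: VW

Answer: VW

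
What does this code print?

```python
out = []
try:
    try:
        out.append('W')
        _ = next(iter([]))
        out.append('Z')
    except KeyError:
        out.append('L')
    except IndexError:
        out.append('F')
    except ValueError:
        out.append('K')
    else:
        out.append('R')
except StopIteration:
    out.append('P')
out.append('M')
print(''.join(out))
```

Execution trace: 'W' (try body) → 'P' (outer except StopIteration) → 'M' (after the try/except). Output: WPM

Answer: WPM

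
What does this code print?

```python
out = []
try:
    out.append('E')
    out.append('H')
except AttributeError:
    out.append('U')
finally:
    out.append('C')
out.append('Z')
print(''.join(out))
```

Execution trace: 'E' (try body) → 'H' (try body, no exception) → 'C' (finally) → 'Z' (after the try/except). Output: EHCZ

Answer: EHCZ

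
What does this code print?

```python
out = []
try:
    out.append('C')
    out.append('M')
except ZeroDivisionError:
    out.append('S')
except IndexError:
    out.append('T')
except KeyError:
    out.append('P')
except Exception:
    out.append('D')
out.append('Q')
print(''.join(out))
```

Execution trace: 'C' (try body) → 'M' (try body, no exception) → 'Q' (after the try/except). Output: CMQ

Answer: CMQ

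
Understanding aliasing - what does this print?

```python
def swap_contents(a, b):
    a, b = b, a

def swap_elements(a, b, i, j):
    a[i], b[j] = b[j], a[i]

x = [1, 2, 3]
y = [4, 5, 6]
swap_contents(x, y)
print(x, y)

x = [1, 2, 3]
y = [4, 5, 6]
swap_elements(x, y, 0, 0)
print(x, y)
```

Key concept: parameter rebinding vs mutation.
Step by step:
`x = [1, 2, 3]` → x = [1, 2, 3]
`y = [4, 5, 6]` → y = [4, 5, 6]
`swap_contents(x, y)` → no visible change to tracked variables
`print(x, y)` → prints [1, 2, 3] [4, 5, 6]
`x = [1, 2, 3]` → x = [1, 2, 3]
`y = [4, 5, 6]` → y = [4, 5, 6]
`swap_elements(x, y, 0, 0)` → x = [4, 2, 3]; y = [1, 5, 6]
`print(x, y)` → prints [4, 2, 3] [1, 5, 6]

Answer:
[1, 2, 3] [4, 5, 6]
[4, 2, 3] [1, 5, 6]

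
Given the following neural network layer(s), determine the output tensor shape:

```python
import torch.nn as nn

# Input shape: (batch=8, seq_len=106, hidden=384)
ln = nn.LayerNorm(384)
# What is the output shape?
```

Input: (8, 106, 384) -> Output: (8, 106, 384)

Answer: (8, 106, 384)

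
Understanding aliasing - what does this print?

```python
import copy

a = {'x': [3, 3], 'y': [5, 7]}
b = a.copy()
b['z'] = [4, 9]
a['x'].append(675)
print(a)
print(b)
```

Key concept: shallow copy of dict with mutable values.
Step by step:
`a = {'x': [3, 3], 'y': [5, 7]}` → a = {'x': [3, 3], 'y': [5, 7]}
`b = a.copy()` → b = {'x': [3, 3], 'y': [5, 7]}
`b['z'] = [4, 9]` → b = {'x': [3, 3], 'y': [5, 7], 'z': [4, 9]}
`a['x'].append(675)` → a = {'x': [3, 3, 675], 'y': [5, 7]}; b = {'x': [3, 3, 675], 'y': [5, 7], 'z': [4, 9]}
`print(a)` → prints {'x': [3, 3, 675], 'y': [5, 7]}
`print(b)` → prints {'x': [3, 3, 675], 'y': [5, 7], 'z': [4, 9]}

Answer:
{'x': [3, 3, 675], 'y': [5, 7]}
{'x': [3, 3, 675], 'y': [5, 7], 'z': [4, 9]}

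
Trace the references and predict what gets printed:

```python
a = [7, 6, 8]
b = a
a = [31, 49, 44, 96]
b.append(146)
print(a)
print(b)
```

Key concept: rebinding vs mutation: a is rebound to a new list, b still points at the original.
Step by step:
`a = [7, 6, 8]` → a = [7, 6, 8]
`b = a` → b = [7, 6, 8] (same object as a)
`a = [31, 49, 44, 96]` → a = [31, 49, 44, 96]
`b.append(146)` → b = [7, 6, 8, 146]
`print(a)` → prints [31, 49, 44, 96]
`print(b)` → prints [7, 6, 8, 146]

Answer:
[31, 49, 44, 96]
[7, 6, 8, 146]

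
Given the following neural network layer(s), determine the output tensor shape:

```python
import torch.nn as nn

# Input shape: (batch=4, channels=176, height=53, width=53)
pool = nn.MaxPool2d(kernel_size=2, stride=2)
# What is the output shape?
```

Input: (4, 176, 53, 53) -> Output: (4, 176, 26, 26)

Answer: (4, 176, 26, 26)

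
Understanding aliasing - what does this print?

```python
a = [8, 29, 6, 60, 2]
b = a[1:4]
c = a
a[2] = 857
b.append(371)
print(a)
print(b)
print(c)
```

Key concept: slice vs alias.
Step by step:
`a = [8, 29, 6, 60, 2]` → a = [8, 29, 6, 60, 2]
`b = a[1:4]` → b = [29, 6, 60]
`c = a` → c = [8, 29, 6, 60, 2] (same object as a)
`a[2] = 857` → a = [8, 29, 857, 60, 2] (same object as c); c = [8, 29, 857, 60, 2] (same object as a)
`b.append(371)` → b = [29, 6, 60, 371]
`print(a)` → prints [8, 29, 857, 60, 2]
`print(b)` → prints [29, 6, 60, 371]
`print(c)` → prints [8, 29, 857, 60, 2]

Answer:
[8, 29, 857, 60, 2]
[29, 6, 60, 371]
[8, 29, 857, 60, 2]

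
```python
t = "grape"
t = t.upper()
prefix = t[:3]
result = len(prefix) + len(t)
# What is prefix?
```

Trace:
`t = "grape"` → t = 'grape'
`t = t.upper()` → t = 'GRAPE'
`prefix = t[:3]` → prefix = 'GRA'
`result = len(prefix) + len(t)` → result = 8
So prefix = 'GRA'

Answer: 'GRA'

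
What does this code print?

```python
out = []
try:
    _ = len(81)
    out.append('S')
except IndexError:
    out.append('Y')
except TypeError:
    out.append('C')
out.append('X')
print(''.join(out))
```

Execution trace: 'C' (except TypeError) → 'X' (after the try/except). Output: CX

Answer: CX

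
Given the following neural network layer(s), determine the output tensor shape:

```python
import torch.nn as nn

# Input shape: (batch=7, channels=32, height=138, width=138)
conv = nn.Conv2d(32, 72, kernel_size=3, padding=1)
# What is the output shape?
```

Input: (7, 32, 138, 138) -> Output: (7, 72, 138, 138)

Answer: (7, 72, 138, 138)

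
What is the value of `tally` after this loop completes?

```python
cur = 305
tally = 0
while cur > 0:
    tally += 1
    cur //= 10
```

Count digits by repeated division by 10
`tally` takes the values: 0 → 1 → 2 → 3

Answer: 3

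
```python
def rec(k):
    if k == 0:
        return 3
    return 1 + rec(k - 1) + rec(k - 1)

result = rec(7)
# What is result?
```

rec(k) = 1 + 2·rec(k-1), rec(0)=3. Closed form: (3+1)·2^7 - 1 = 511.

Answer: 511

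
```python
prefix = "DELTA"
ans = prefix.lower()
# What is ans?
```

Trace:
`prefix = "DELTA"` → prefix = 'DELTA'
`ans = prefix.lower()` → ans = 'delta'
So ans = 'delta'

Answer: 'delta'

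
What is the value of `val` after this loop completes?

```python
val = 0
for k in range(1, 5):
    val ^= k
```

XOR of 1 to 4
`val` takes the values: 0 → 1 → 3 → 0 → 4

Answer: 4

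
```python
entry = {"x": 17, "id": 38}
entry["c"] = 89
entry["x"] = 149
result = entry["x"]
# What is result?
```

Trace:
`entry = {"x": 17, "id": 38}` → entry = {'x': 17, 'id': 38}
`entry["c"] = 89` → entry = {'x': 17, 'id': 38, 'c': 89}
`entry["x"] = 149` → entry = {'x': 149, 'id': 38, 'c': 89}
`result = entry["x"]` → result = 149
So result = 149

Answer: 149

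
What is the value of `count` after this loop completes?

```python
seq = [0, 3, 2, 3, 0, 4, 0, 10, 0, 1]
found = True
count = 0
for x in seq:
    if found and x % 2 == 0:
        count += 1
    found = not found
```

Count even values at even positions
`count` takes the values: 0 → 1 → 2 → 3 → 4 → 5

Answer: 5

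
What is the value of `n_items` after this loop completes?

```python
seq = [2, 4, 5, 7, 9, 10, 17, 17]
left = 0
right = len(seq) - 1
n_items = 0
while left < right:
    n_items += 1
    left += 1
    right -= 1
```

Iterations until pointers meet (list length 8)
`n_items` takes the values: 0 → 1 → 2 → 3 → 4

Answer: 4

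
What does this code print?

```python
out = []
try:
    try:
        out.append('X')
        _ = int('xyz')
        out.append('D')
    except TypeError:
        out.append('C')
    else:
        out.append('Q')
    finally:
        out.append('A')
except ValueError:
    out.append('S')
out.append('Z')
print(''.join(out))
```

Execution trace: 'X' (try body) → 'A' (finally) → 'S' (outer except ValueError) → 'Z' (after the try/except). Output: XASZ

Answer: XASZ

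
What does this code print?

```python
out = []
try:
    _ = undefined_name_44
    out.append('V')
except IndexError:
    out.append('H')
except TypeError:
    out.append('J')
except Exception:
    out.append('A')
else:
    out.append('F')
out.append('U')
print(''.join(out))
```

Execution trace: 'A' (except Exception) → 'U' (after the try/except). Output: AU

Answer: AU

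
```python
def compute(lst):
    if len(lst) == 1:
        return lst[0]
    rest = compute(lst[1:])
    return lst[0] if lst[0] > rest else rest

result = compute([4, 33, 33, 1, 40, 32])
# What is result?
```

Recursive max over [4, 33, 33, 1, 40, 32] = 40

Answer: 40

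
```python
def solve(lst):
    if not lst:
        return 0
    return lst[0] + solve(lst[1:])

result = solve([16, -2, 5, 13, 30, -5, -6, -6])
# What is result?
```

16 + (-2) + 5 + 13 + 30 + (-5) + (-6) + (-6) + 0 = 45

Answer: 45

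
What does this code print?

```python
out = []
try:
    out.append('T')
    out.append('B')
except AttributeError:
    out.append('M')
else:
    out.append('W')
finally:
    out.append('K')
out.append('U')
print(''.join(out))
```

Execution trace: 'T' (try body) → 'B' (try body, no exception) → 'W' (else) → 'K' (finally) → 'U' (after the try/except). Output: TBWKU

Answer: TBWKU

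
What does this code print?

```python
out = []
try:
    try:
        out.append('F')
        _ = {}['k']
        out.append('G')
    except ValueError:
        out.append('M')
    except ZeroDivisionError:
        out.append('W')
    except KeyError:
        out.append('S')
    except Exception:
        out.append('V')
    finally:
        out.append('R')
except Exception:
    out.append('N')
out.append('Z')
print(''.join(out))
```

Execution trace: 'F' (inner try body) → 'S' (inner except KeyError) → 'R' (inner finally) → 'Z' (after the try/except). Output: FSRZ

Answer: FSRZ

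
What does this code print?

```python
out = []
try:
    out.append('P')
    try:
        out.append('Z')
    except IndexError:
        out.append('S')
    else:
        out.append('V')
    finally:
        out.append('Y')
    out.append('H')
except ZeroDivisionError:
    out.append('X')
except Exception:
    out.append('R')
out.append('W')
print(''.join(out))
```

Execution trace: 'P' (try body) → 'Z' (inner try body, no exception) → 'V' (inner else) → 'Y' (inner finally) → 'H' (try body, no exception) → 'W' (after the try/except). Output: PZVYHW

Answer: PZVYHW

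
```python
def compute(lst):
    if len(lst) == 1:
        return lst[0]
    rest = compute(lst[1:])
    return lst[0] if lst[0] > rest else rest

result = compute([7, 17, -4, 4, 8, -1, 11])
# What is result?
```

Recursive max over [7, 17, -4, 4, 8, -1, 11] = 17

Answer: 17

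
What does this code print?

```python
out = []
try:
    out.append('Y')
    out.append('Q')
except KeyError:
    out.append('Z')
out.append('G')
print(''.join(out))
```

Execution trace: 'Y' (try body) → 'Q' (try body, no exception) → 'G' (after the try/except). Output: YQG

Answer: YQG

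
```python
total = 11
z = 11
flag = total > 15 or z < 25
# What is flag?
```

Trace:
`total = 11` → total = 11
`z = 11` → z = 11
`flag = total > 15 or z < 25` → flag = True
So flag = True

Answer: True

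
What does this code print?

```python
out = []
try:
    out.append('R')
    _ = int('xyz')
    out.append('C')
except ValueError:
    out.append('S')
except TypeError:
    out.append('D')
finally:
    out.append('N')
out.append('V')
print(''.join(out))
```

Execution trace: 'R' (try body) → 'S' (except ValueError) → 'N' (finally) → 'V' (after the try/except). Output: RSNV

Answer: RSNV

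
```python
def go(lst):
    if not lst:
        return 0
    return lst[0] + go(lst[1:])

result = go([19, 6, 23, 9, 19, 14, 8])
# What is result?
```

19 + 6 + 23 + 9 + 19 + 14 + 8 + 0 = 98

Answer: 98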